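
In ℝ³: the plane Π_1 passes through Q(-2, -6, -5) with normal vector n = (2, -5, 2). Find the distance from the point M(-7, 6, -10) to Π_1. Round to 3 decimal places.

Π_1: n·r = n·Q gives 2x - 5y + 2z = 16.
n·M − d = (2)·(-7) + (-5)·(6) + (2)·(-10) − 16 = -80; |n| = √33.
Distance = |-80| / √33 = 80/√33 ≈ 13.926.

13.926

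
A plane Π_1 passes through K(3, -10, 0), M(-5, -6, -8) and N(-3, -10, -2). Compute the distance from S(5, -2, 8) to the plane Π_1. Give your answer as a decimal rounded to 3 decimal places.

KM = (-8, 4, -8), KN = (-6, 0, -2); a normal to Π_1 is KM × KN = (-8, 32, 24).
Using K: Π_1 has equation -8x + 32y + 24z = -344.
n·S − d = (-8)·(5) + (32)·(-2) + (24)·(8) − (-344) = 432; |n| = √1664.
Distance = |432| / √1664 = 432/√1664 ≈ 10.590.

10.590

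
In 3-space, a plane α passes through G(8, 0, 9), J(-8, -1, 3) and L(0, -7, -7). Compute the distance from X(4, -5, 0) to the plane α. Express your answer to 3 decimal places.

0.889

GJ = (-16, -1, -6), GL = (-8, -7, -16); a normal to α is GJ × GL = (-26, -208, 104).
Using G: α has equation -26x - 208y + 104z = 728.
n·X − d = (-26)·(4) + (-208)·(-5) + (104)·(0) − 728 = 208; |n| = √54756.
Distance = |208| / √54756 = 208/√54756 ≈ 0.889.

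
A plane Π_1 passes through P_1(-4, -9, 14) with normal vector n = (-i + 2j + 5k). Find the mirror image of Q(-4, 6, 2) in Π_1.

(-6, 10, 12)

Π_1: n·r = n·P_1 gives -x + 2y + 5z = 56.
λ = (n·Q − d)/|n|² = (26 − 56)/30 = -1.
Reflection = Q − 2λn = (-4, 6, 2) − (-2)·(-1, 2, 5) = (-6, 10, 12).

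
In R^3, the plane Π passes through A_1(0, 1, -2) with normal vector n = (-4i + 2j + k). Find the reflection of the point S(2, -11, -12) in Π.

(-14, -3, -8)

Π: n·r = n·A_1 gives -4x + 2y + z = 0.
λ = (n·S − d)/|n|² = (-42 − 0)/21 = -2.
Reflection = S − 2λn = (2, -11, -12) − (-4)·(-4, 2, 1) = (-14, -3, -8).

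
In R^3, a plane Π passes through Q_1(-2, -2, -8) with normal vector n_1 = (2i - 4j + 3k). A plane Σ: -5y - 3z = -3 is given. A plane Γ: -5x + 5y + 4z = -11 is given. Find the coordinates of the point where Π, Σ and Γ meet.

Π: n_1·r = n_1·Q_1 gives 2x - 4y + 3z = -20.
Solving the 3×3 linear system 2x - 4y + 3z = -20, -5y - 3z = -3, -5x + 5y + 4z = -11 (e.g. by elimination or Cramer's rule, determinant = -145) gives (2, 3, -4).

(2, 3, -4)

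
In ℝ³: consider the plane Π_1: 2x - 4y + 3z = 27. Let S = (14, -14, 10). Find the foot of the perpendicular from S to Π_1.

(8, -2, 1)

Foot = S − λn with λ = (n·S − d)/|n|² = (114 − 27)/29 = 3.
Foot = (14, -14, 10) − 3·(2, -4, 3) = (8, -2, 1).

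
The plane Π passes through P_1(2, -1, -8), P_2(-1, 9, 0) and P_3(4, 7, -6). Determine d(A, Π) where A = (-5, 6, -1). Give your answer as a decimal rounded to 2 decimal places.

2.33

P_1P_2 = (-3, 10, 8), P_1P_3 = (2, 8, 2); a normal to Π is P_1P_2 × P_1P_3 = (-44, 22, -44).
Using P_1: Π has equation -44x + 22y - 44z = 242.
n·A − d = (-44)·(-5) + (22)·(6) + (-44)·(-1) − 242 = 154; |n| = √4356.
Distance = |154| / √4356 = 154/√4356 ≈ 2.33.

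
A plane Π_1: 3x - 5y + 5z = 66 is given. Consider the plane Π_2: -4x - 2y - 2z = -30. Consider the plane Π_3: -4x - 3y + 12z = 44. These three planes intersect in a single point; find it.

(7, -4, 5)

Solving the 3×3 linear system 3x - 5y + 5z = 66, -4x - 2y - 2z = -30, -4x - 3y + 12z = 44 (e.g. by elimination or Cramer's rule, determinant = -350) gives (7, -4, 5).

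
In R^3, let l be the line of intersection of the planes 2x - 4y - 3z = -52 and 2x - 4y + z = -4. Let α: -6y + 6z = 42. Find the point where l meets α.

Direction of l: (2, -4, -3) × (2, -4, 1) = (-16, -8, 0).
A point on l: solving the two plane equations with x = 8 gives (8, 8, 12).
Substitute r = (8, 8, 12) + t(-16, -8, 0) into the plane: 24 + 48t = 42, so t = 3/8.
Intersection: (8, 8, 12) + (3/8)·(-16, -8, 0) = (2, 5, 12).

(2, 5, 12)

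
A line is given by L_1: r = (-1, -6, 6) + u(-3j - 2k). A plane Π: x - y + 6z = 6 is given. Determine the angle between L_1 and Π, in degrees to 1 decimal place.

sin θ = |n·v| / (|n||v|) = |-9| / (√38 · √13) = 0.40493.
θ ≈ 23.9°.

23.9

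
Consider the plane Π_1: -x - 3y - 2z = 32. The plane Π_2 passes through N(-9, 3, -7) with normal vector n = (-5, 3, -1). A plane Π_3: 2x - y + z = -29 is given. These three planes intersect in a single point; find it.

(-12, -2, -7)

Π_2: n·r = n·N gives -5x + 3y - z = 61.
Solving the 3×3 linear system -x - 3y - 2z = 32, -5x + 3y - z = 61, 2x - y + z = -29 (e.g. by elimination or Cramer's rule, determinant = -9) gives (-12, -2, -7).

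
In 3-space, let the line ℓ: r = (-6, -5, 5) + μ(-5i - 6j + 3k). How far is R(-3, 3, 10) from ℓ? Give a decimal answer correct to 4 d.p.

Taking (-6, -5, 5) on ℓ with direction v = (-5, -6, 3): w = R − (-6, -5, 5) = (3, 8, 5), and w × v = (54, -34, 22).
Distance = |w × v| / |v| = √4556 / √70 ≈ 8.0676.

8.0676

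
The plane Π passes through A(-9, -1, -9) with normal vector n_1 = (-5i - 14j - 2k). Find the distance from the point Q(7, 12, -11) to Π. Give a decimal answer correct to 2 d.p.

Π: n_1·r = n_1·A gives -5x - 14y - 2z = 77.
n·Q − d = (-5)·(7) + (-14)·(12) + (-2)·(-11) − 77 = -258; |n| = √225.
Distance = |-258| / √225 = 258/√225 ≈ 17.20.

17.20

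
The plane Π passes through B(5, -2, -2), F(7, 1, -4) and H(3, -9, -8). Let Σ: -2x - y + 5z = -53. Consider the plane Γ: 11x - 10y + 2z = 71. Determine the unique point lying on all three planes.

BF = (2, 3, -2), BH = (-2, -7, -6); a normal to Π is BF × BH = (-32, 16, -8).
Using B: Π has equation -32x + 16y - 8z = -176.
Solving the 3×3 linear system -32x + 16y - 8z = -176, -2x - y + 5z = -53, 11x - 10y + 2z = 71 (e.g. by elimination or Cramer's rule, determinant = -840) gives (7, -1, -8).

(7, -1, -8)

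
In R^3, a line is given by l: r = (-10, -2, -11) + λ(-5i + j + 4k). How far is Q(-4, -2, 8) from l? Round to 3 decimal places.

Taking (-10, -2, -11) on l with direction v = (-5, 1, 4): w = Q − (-10, -2, -11) = (6, 0, 19), and w × v = (-19, -119, 6).
Distance = |w × v| / |v| = √14558 / √42 ≈ 18.618.

18.618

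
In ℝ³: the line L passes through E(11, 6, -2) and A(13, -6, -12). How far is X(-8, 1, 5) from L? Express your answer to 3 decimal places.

20.633

A direction vector for L is A − E = (2, -12, -10).
Taking (11, 6, -2) on L with direction v = (2, -12, -10): w = X − (11, 6, -2) = (-19, -5, 7), and w × v = (134, -176, 238).
Distance = |w × v| / |v| = √105576 / √248 ≈ 20.633.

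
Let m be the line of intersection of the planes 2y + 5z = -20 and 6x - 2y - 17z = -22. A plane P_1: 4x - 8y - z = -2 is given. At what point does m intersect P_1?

(-11, -5, -2)

Direction of m: (0, 2, 5) × (6, -2, -17) = (-24, 30, -12).
A point on m: solving the two plane equations with x = -23 gives (-23, 10, -8).
Substitute r = (-23, 10, -8) + t(-24, 30, -12) into the plane: -164 + (-324)t = -2, so t = -1/2.
Intersection: (-23, 10, -8) + (-1/2)·(-24, 30, -12) = (-11, -5, -2).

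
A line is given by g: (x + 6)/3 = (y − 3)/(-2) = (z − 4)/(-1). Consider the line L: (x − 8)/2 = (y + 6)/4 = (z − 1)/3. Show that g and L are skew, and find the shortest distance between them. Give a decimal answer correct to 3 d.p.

1.178

g has direction (3, -2, -1) through (-6, 3, 4).
L has direction (2, 4, 3) through (8, -6, 1).
Common perpendicular direction n = (3, -2, -1) × (2, 4, 3) = (-2, -11, 16).
With w = (8, -6, 1) − (-6, 3, 4) = (14, -9, -3), w · n = 23.
Since n ≠ 0 the lines are not parallel, and w · n = 23 ≠ 0 so they do not intersect; hence they are skew.
Distance = |w · n| / |n| = |23| / √381 ≈ 1.178.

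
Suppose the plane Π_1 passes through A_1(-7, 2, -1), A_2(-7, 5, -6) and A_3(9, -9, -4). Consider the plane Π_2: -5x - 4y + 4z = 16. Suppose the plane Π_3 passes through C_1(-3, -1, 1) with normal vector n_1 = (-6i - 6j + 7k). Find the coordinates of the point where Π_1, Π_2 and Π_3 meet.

A_1A_2 = (0, 3, -5), A_1A_3 = (16, -11, -3); a normal to Π_1 is A_1A_2 × A_1A_3 = (-64, -80, -48).
Using A_1: Π_1 has equation -64x - 80y - 48z = 336.
Π_3: n_1·r = n_1·C_1 gives -6x - 6y + 7z = 31.
Solving the 3×3 linear system -64x - 80y - 48z = 336, -5x - 4y + 4z = 16, -6x - 6y + 7z = 31 (e.g. by elimination or Cramer's rule, determinant = -912) gives (4, -8, 1).

(4, -8, 1)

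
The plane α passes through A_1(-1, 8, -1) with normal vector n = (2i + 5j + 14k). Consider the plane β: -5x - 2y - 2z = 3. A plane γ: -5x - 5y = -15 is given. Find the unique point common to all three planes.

(-3, 6, 0)

α: n·r = n·A_1 gives 2x + 5y + 14z = 24.
Solving the 3×3 linear system 2x + 5y + 14z = 24, -5x - 2y - 2z = 3, -5x - 5y = -15 (e.g. by elimination or Cramer's rule, determinant = 240) gives (-3, 6, 0).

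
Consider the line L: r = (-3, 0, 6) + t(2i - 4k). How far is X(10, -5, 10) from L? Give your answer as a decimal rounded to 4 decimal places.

Taking (-3, 0, 6) on L with direction v = (2, 0, -4): w = X − (-3, 0, 6) = (13, -5, 4), and w × v = (20, 60, 10).
Distance = |w × v| / |v| = √4100 / √20 ≈ 14.3178.

14.3178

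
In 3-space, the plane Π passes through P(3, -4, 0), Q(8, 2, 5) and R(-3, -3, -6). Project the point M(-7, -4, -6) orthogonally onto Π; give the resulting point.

(-5, -4, -8)

PQ = (5, 6, 5), PR = (-6, 1, -6); a normal to Π is PQ × PR = (-41, 0, 41).
Using P: Π has equation -41x + 41z = -123.
Foot = M − λn with λ = (n·M − d)/|n|² = (41 − (-123))/3362 = 2/41.
Foot = (-7, -4, -6) − (2/41)·(-41, 0, 41) = (-5, -4, -8).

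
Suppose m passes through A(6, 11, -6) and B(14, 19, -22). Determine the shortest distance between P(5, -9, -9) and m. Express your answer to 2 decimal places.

A direction vector for m is B − A = (8, 8, -16).
Taking (6, 11, -6) on m with direction v = (8, 8, -16): w = P − (6, 11, -6) = (-1, -20, -3), and w × v = (344, -40, 152).
Distance = |w × v| / |v| = √143040 / √384 ≈ 19.30.

19.30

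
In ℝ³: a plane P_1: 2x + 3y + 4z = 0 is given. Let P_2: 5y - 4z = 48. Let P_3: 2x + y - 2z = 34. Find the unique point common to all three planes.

Solving the 3×3 linear system 2x + 3y + 4z = 0, 5y - 4z = 48, 2x + y - 2z = 34 (e.g. by elimination or Cramer's rule, determinant = -76) gives (8, 4, -7).

(8, 4, -7)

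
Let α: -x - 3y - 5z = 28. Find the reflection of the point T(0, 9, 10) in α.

λ = (n·T − d)/|n|² = (-77 − 28)/35 = -3.
Reflection = T − 2λn = (0, 9, 10) − (-6)·(-1, -3, -5) = (-6, -9, -20).

(-6, -9, -20)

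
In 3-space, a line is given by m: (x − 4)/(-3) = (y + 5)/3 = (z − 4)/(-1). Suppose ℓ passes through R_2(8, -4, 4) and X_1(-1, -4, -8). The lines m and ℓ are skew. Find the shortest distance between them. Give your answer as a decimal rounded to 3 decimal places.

3.258

m has direction (-3, 3, -1) through (4, -5, 4).
A direction vector for ℓ is X_1 − R_2 = (-9, 0, -12).
Common perpendicular direction n = (-3, 3, -1) × (-9, 0, -12) = (-36, -27, 27).
With w = (8, -4, 4) − (4, -5, 4) = (4, 1, 0), w · n = -171.
Distance = |w · n| / |n| = |-171| / √2754 ≈ 3.258.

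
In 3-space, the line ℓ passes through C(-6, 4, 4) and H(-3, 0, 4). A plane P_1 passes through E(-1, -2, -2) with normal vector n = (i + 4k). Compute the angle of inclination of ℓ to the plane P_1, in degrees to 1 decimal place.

8.4

A direction vector for ℓ is H − C = (3, -4, 0).
P_1: n·r = n·E gives x + 4z = -9.
sin θ = |n·v| / (|n||v|) = |3| / (√17 · √25) = 0.14552.
θ ≈ 8.4°.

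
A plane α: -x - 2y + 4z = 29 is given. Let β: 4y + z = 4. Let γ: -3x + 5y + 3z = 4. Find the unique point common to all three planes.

Solving the 3×3 linear system -x - 2y + 4z = 29, 4y + z = 4, -3x + 5y + 3z = 4 (e.g. by elimination or Cramer's rule, determinant = 47) gives (5, -1, 8).

(5, -1, 8)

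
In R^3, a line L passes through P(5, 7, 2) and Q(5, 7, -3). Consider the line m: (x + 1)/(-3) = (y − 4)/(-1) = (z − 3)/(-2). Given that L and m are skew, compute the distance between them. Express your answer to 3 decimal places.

A direction vector for L is Q − P = (0, 0, -5).
m has direction (-3, -1, -2) through (-1, 4, 3).
Common perpendicular direction n = (0, 0, -5) × (-3, -1, -2) = (-5, 15, 0).
With w = (-1, 4, 3) − (5, 7, 2) = (-6, -3, 1), w · n = -15.
Distance = |w · n| / |n| = |-15| / √250 ≈ 0.949.

0.949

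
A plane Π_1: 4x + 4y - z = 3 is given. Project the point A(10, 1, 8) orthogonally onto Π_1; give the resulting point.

Foot = A − λn with λ = (n·A − d)/|n|² = (36 − 3)/33 = 1.
Foot = (10, 1, 8) − 1·(4, 4, -1) = (6, -3, 9).

(6, -3, 9)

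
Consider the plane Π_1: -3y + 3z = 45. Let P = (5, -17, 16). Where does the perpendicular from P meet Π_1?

Foot = P − λn with λ = (n·P − d)/|n|² = (99 − 45)/18 = 3.
Foot = (5, -17, 16) − 3·(0, -3, 3) = (5, -8, 7).

(5, -8, 7)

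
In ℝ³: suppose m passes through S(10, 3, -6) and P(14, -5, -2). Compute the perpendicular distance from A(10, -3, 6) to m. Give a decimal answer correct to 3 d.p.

A direction vector for m is P − S = (4, -8, 4).
Taking (10, 3, -6) on m with direction v = (4, -8, 4): w = A − (10, 3, -6) = (0, -6, 12), and w × v = (72, 48, 24).
Distance = |w × v| / |v| = √8064 / √96 ≈ 9.165.

9.165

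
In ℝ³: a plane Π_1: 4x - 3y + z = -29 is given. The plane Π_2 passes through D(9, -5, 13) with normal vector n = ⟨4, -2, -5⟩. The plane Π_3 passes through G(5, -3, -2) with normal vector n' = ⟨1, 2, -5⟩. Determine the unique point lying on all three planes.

(-4, 4, -1)

Π_2: n·r = n·D gives 4x - 2y - 5z = -19.
Π_3: n'·r = n'·G gives x + 2y - 5z = 9.
Solving the 3×3 linear system 4x - 3y + z = -29, 4x - 2y - 5z = -19, x + 2y - 5z = 9 (e.g. by elimination or Cramer's rule, determinant = 45) gives (-4, 4, -1).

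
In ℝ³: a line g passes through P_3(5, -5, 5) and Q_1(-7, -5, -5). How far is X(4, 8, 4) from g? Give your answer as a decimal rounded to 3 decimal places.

A direction vector for g is Q_1 − P_3 = (-12, 0, -10).
Taking (5, -5, 5) on g with direction v = (-12, 0, -10): w = X − (5, -5, 5) = (-1, 13, -1), and w × v = (-130, 2, 156).
Distance = |w × v| / |v| = √41240 / √244 ≈ 13.001.

13.001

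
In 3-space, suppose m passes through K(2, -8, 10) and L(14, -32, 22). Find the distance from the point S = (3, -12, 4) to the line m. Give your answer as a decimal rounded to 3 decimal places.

7.176

A direction vector for m is L − K = (12, -24, 12).
Taking (2, -8, 10) on m with direction v = (12, -24, 12): w = S − (2, -8, 10) = (1, -4, -6), and w × v = (-192, -84, 24).
Distance = |w × v| / |v| = √44496 / √864 ≈ 7.176.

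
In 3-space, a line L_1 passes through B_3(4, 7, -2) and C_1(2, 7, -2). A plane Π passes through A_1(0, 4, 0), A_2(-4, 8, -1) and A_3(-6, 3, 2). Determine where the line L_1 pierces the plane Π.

A direction vector for L_1 is C_1 − B_3 = (-2, 0, 0).
A_1A_2 = (-4, 4, -1), A_1A_3 = (-6, -1, 2); a normal to Π is A_1A_2 × A_1A_3 = (7, 14, 28).
Using A_1: Π has equation 7x + 14y + 28z = 56.
Substitute r = (4, 7, -2) + t(-2, 0, 0) into the plane: 70 + (-14)t = 56, so t = 1.
Intersection: (4, 7, -2) + 1·(-2, 0, 0) = (2, 7, -2).

(2, 7, -2)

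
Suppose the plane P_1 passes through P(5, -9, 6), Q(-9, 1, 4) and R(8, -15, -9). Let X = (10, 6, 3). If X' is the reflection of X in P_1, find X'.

(-8, -18, 9)

PQ = (-14, 10, -2), PR = (3, -6, -15); a normal to P_1 is PQ × PR = (-162, -216, 54).
Using P: P_1 has equation -162x - 216y + 54z = 1458.
λ = (n·X − d)/|n|² = (-2754 − 1458)/75816 = -1/18.
Reflection = X − 2λn = (10, 6, 3) − (-1/9)·(-162, -216, 54) = (-8, -18, 9).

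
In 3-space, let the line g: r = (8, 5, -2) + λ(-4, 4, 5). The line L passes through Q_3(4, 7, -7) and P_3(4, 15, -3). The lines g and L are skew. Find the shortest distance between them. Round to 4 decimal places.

A direction vector for L is P_3 − Q_3 = (0, 8, 4).
Common perpendicular direction n = (-4, 4, 5) × (0, 8, 4) = (-24, 16, -32).
With w = (4, 7, -7) − (8, 5, -2) = (-4, 2, -5), w · n = 288.
Distance = |w · n| / |n| = |288| / √1856 ≈ 6.6850.

6.6850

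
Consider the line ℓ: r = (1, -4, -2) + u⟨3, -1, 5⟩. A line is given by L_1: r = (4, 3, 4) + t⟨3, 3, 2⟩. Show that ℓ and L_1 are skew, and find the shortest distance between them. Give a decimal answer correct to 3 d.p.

Common perpendicular direction n = (3, -1, 5) × (3, 3, 2) = (-17, 9, 12).
With w = (4, 3, 4) − (1, -4, -2) = (3, 7, 6), w · n = 84.
Since n ≠ 0 the lines are not parallel, and w · n = 84 ≠ 0 so they do not intersect; hence they are skew.
Distance = |w · n| / |n| = |84| / √514 ≈ 3.705.

3.705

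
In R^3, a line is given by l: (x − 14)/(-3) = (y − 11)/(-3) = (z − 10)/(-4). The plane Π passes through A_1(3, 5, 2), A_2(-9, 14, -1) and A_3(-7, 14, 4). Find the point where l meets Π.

(5, 2, -2)

l has direction (-3, -3, -4) through (14, 11, 10).
A_1A_2 = (-12, 9, -3), A_1A_3 = (-10, 9, 2); a normal to Π is A_1A_2 × A_1A_3 = (45, 54, -18).
Using A_1: Π has equation 45x + 54y - 18z = 369.
Substitute r = (14, 11, 10) + t(-3, -3, -4) into the plane: 1044 + (-225)t = 369, so t = 3.
Intersection: (14, 11, 10) + 3·(-3, -3, -4) = (5, 2, -2).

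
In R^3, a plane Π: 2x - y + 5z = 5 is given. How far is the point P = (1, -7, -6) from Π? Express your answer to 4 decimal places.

4.7469

n·P − d = (2)·(1) + (-1)·(-7) + (5)·(-6) − 5 = -26; |n| = √30.
Distance = |-26| / √30 = 26/√30 ≈ 4.7469.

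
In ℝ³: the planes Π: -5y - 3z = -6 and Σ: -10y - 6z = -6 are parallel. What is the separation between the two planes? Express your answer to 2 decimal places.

Rescale Σ by 1/2: -5y - 3z = -3. Then distance = |-6 − (-3)| / √34 ≈ 0.51.

0.51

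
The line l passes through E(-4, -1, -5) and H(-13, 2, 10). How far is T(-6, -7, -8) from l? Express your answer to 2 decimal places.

A direction vector for l is H − E = (-9, 3, 15).
Taking (-4, -1, -5) on l with direction v = (-9, 3, 15): w = T − (-4, -1, -5) = (-2, -6, -3), and w × v = (-81, 57, -60).
Distance = |w × v| / |v| = √13410 / √315 ≈ 6.52.

6.52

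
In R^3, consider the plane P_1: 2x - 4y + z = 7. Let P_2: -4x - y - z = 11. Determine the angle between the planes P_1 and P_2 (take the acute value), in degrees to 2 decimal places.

cos θ = |n₁·n₂| / (|n₁||n₂|) = |-5| / (√21 · √18).
θ = arccos(0.25717) ≈ 75.10°.

75.10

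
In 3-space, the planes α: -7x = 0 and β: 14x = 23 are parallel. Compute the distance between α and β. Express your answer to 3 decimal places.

1.643

Rescale β by 1/(-2): -7x = -23/2. Then distance = |0 − (-23/2)| / √49 ≈ 1.643.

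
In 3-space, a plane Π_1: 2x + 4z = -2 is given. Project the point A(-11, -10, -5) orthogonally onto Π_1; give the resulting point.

(-7, -10, 3)

Foot = A − λn with λ = (n·A − d)/|n|² = (-42 − (-2))/20 = -2.
Foot = (-11, -10, -5) − (-2)·(2, 0, 4) = (-7, -10, 3).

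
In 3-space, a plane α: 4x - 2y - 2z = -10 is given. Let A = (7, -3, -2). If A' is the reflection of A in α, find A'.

λ = (n·A − d)/|n|² = (38 − (-10))/24 = 2.
Reflection = A − 2λn = (7, -3, -2) − 4·(4, -2, -2) = (-9, 5, 6).

(-9, 5, 6)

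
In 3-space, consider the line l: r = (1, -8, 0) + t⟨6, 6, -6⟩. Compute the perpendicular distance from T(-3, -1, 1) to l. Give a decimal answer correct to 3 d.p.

8.042

Taking (1, -8, 0) on l with direction v = (6, 6, -6): w = T − (1, -8, 0) = (-4, 7, 1), and w × v = (-48, -18, -66).
Distance = |w × v| / |v| = √6984 / √108 ≈ 8.042.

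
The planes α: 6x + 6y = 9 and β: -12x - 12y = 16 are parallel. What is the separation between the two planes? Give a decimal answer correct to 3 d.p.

2.003

Rescale β by 1/(-2): 6x + 6y = -8. Then distance = |9 − (-8)| / √72 ≈ 2.003.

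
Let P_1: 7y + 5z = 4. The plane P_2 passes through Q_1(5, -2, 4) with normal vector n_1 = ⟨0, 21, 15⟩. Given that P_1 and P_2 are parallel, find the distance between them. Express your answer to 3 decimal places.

0.232

P_2: n_1·r = n_1·Q_1 gives 21y + 15z = 18.
Rescale P_2 by 1/3: 7y + 5z = 6. Then distance = |4 − 6| / √74 ≈ 0.232.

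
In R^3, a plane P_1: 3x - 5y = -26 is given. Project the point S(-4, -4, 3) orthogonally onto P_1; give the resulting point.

Foot = S − λn with λ = (n·S − d)/|n|² = (8 − (-26))/34 = 1.
Foot = (-4, -4, 3) − 1·(3, -5, 0) = (-7, 1, 3).

(-7, 1, 3)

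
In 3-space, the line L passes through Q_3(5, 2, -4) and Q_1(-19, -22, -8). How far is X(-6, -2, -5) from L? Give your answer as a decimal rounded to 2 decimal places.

A direction vector for L is Q_1 − Q_3 = (-24, -24, -4).
Taking (5, 2, -4) on L with direction v = (-24, -24, -4): w = X − (5, 2, -4) = (-11, -4, -1), and w × v = (-8, -20, 168).
Distance = |w × v| / |v| = √28688 / √1168 ≈ 4.96.

4.96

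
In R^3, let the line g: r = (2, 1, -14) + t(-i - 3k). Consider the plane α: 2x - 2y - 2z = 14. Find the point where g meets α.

Substitute r = (2, 1, -14) + t(-1, 0, -3) into the plane: 30 + 4t = 14, so t = -4.
Intersection: (2, 1, -14) + (-4)·(-1, 0, -3) = (6, 1, -2).

(6, 1, -2)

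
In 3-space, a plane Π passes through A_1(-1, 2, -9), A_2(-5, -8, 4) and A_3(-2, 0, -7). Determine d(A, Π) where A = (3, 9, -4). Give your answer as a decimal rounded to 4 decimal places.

A_1A_2 = (-4, -10, 13), A_1A_3 = (-1, -2, 2); a normal to Π is A_1A_2 × A_1A_3 = (6, -5, -2).
Using A_1: Π has equation 6x - 5y - 2z = 2.
n·A − d = (6)·(3) + (-5)·(9) + (-2)·(-4) − 2 = -21; |n| = √65.
Distance = |-21| / √65 = 21/√65 ≈ 2.6047.

2.6047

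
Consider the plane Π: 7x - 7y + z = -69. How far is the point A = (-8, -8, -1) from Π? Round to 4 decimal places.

n·A − d = (7)·(-8) + (-7)·(-8) + (1)·(-1) − (-69) = 68; |n| = √99.
Distance = |68| / √99 = 68/√99 ≈ 6.8343.

6.8343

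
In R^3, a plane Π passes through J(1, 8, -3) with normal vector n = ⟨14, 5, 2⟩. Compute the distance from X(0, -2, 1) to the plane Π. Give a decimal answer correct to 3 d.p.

3.733

Π: n·r = n·J gives 14x + 5y + 2z = 48.
n·X − d = (14)·(0) + (5)·(-2) + (2)·(1) − 48 = -56; |n| = √225.
Distance = |-56| / √225 = 56/√225 ≈ 3.733.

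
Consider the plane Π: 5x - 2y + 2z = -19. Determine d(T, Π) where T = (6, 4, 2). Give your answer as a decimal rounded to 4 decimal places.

7.8335

n·T − d = (5)·(6) + (-2)·(4) + (2)·(2) − (-19) = 45; |n| = √33.
Distance = |45| / √33 = 45/√33 ≈ 7.8335.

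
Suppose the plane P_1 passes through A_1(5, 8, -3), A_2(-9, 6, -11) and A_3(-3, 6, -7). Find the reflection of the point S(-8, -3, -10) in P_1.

(-12, 1, -4)

A_1A_2 = (-14, -2, -8), A_1A_3 = (-8, -2, -4); a normal to P_1 is A_1A_2 × A_1A_3 = (-8, 8, 12).
Using A_1: P_1 has equation -8x + 8y + 12z = -12.
λ = (n·S − d)/|n|² = (-80 − (-12))/272 = -1/4.
Reflection = S − 2λn = (-8, -3, -10) − (-1/2)·(-8, 8, 12) = (-12, 1, -4).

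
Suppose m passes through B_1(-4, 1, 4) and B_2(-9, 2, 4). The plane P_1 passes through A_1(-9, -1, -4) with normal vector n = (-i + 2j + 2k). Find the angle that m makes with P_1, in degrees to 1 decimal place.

A direction vector for m is B_2 − B_1 = (-5, 1, 0).
P_1: n·r = n·A_1 gives -x + 2y + 2z = -1.
sin θ = |n·v| / (|n||v|) = |7| / (√9 · √26) = 0.45760.
θ ≈ 27.2°.

27.2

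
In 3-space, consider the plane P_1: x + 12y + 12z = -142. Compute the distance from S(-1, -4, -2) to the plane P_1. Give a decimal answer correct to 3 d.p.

4.059

n·S − d = (1)·(-1) + (12)·(-4) + (12)·(-2) − (-142) = 69; |n| = √289.
Distance = |69| / √289 = 69/√289 ≈ 4.059.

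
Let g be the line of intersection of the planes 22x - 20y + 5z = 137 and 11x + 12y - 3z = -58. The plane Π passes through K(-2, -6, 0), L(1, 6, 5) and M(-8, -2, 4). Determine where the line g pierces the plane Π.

Direction of g: (22, -20, 5) × (11, 12, -3) = (0, 121, 484).
A point on g: solving the two plane equations with y = -2 gives (1, -2, 15).
KL = (3, 12, 5), KM = (-6, 4, 4); a normal to Π is KL × KM = (28, -42, 84).
Using K: Π has equation 28x - 42y + 84z = 196.
Substitute r = (1, -2, 15) + t(0, 121, 484) into the plane: 1372 + 35574t = 196, so t = -4/121.
Intersection: (1, -2, 15) + (-4/121)·(0, 121, 484) = (1, -6, -1).

(1, -6, -1)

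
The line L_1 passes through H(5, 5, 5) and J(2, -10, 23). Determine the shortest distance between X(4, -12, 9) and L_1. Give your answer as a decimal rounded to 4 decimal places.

10.5280

A direction vector for L_1 is J − H = (-3, -15, 18).
Taking (5, 5, 5) on L_1 with direction v = (-3, -15, 18): w = X − (5, 5, 5) = (-1, -17, 4), and w × v = (-246, 6, -36).
Distance = |w × v| / |v| = √61848 / √558 ≈ 10.5280.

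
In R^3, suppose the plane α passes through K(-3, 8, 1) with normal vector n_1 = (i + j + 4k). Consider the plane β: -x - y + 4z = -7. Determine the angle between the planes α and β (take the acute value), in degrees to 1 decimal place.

α: n_1·r = n_1·K gives x + y + 4z = 9.
cos θ = |n₁·n₂| / (|n₁||n₂|) = |14| / (√18 · √18).
θ = arccos(0.77778) ≈ 38.9°.

38.9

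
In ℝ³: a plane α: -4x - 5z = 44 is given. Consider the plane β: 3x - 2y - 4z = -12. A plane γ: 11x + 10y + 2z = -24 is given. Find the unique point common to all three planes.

Solving the 3×3 linear system -4x - 5z = 44, 3x - 2y - 4z = -12, 11x + 10y + 2z = -24 (e.g. by elimination or Cramer's rule, determinant = -404) gives (-6, 5, -4).

(-6, 5, -4)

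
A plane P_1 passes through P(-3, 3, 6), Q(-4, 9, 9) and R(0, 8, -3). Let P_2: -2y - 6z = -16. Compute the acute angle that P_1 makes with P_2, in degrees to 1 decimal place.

PQ = (-1, 6, 3), PR = (3, 5, -9); a normal to P_1 is PQ × PR = (-69, 0, -23).
Using P: P_1 has equation -69x - 23z = 69.
cos θ = |n₁·n₂| / (|n₁||n₂|) = |138| / (√5290 · √40).
θ = arccos(0.30000) ≈ 72.5°.

72.5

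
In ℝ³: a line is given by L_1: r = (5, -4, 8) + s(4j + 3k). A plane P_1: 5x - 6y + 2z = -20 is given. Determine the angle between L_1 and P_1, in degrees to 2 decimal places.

26.52

sin θ = |n·v| / (|n||v|) = |-18| / (√65 · √25) = 0.44653.
θ ≈ 26.52°.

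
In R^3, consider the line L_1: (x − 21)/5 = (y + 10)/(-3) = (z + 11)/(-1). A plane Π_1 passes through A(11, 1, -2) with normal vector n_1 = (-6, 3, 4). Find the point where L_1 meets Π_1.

(6, -1, -8)

L_1 has direction (5, -3, -1) through (21, -10, -11).
Π_1: n_1·r = n_1·A gives -6x + 3y + 4z = -71.
Substitute r = (21, -10, -11) + t(5, -3, -1) into the plane: -200 + (-43)t = -71, so t = -3.
Intersection: (21, -10, -11) + (-3)·(5, -3, -1) = (6, -1, -8).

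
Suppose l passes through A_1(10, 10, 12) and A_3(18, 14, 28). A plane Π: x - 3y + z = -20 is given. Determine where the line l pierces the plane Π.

(2, 6, -4)

A direction vector for l is A_3 − A_1 = (8, 4, 16).
Substitute r = (10, 10, 12) + t(8, 4, 16) into the plane: -8 + 12t = -20, so t = -1.
Intersection: (10, 10, 12) + (-1)·(8, 4, 16) = (2, 6, -4).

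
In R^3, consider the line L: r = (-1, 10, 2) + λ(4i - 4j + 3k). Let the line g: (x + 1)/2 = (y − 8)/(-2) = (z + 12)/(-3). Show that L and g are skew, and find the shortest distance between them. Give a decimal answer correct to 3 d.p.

g has direction (2, -2, -3) through (-1, 8, -12).
Common perpendicular direction n = (4, -4, 3) × (2, -2, -3) = (18, 18, 0).
With w = (-1, 8, -12) − (-1, 10, 2) = (0, -2, -14), w · n = -36.
Since n ≠ 0 the lines are not parallel, and w · n = -36 ≠ 0 so they do not intersect; hence they are skew.
Distance = |w · n| / |n| = |-36| / √648 ≈ 1.414.

1.414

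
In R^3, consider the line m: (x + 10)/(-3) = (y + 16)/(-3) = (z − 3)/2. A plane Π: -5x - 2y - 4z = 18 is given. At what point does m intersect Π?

(2, -4, -5)

m has direction (-3, -3, 2) through (-10, -16, 3).
Substitute r = (-10, -16, 3) + t(-3, -3, 2) into the plane: 70 + 13t = 18, so t = -4.
Intersection: (-10, -16, 3) + (-4)·(-3, -3, 2) = (2, -4, -5).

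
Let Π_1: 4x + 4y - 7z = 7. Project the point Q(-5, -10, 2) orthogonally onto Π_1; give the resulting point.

Foot = Q − λn with λ = (n·Q − d)/|n|² = (-74 − 7)/81 = -1.
Foot = (-5, -10, 2) − (-1)·(4, 4, -7) = (-1, -6, -5).

(-1, -6, -5)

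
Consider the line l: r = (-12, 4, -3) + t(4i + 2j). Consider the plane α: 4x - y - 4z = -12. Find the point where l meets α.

Substitute r = (-12, 4, -3) + t(4, 2, 0) into the plane: -40 + 14t = -12, so t = 2.
Intersection: (-12, 4, -3) + 2·(4, 2, 0) = (-4, 8, -3).

(-4, 8, -3)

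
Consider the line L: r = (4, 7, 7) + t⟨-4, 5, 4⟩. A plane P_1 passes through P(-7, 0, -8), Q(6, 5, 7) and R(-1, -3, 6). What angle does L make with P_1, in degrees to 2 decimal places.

76.92

PQ = (13, 5, 15), PR = (6, -3, 14); a normal to P_1 is PQ × PR = (115, -92, -69).
Using P: P_1 has equation 115x - 92y - 69z = -253.
sin θ = |n·v| / (|n||v|) = |-1196| / (√26450 · √57) = 0.97405.
θ ≈ 76.92°.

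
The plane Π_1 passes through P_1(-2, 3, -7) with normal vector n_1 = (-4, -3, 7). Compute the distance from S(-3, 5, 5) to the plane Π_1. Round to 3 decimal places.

Π_1: n_1·r = n_1·P_1 gives -4x - 3y + 7z = -50.
n·S − d = (-4)·(-3) + (-3)·(5) + (7)·(5) − (-50) = 82; |n| = √74.
Distance = |82| / √74 = 82/√74 ≈ 9.532.

9.532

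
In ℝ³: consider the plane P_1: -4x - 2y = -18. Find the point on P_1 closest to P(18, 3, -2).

(6, -3, -2)

Foot = P − λn with λ = (n·P − d)/|n|² = (-78 − (-18))/20 = -3.
Foot = (18, 3, -2) − (-3)·(-4, -2, 0) = (6, -3, -2).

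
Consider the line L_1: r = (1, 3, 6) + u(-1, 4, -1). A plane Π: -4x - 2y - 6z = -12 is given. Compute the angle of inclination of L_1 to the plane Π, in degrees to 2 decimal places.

3.61

sin θ = |n·v| / (|n||v|) = |2| / (√56 · √18) = 0.06299.
θ ≈ 3.61°.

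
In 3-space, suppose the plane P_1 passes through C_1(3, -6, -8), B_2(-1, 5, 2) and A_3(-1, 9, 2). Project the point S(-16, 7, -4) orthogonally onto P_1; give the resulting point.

(-1, 7, 2)

C_1B_2 = (-4, 11, 10), C_1A_3 = (-4, 15, 10); a normal to P_1 is C_1B_2 × C_1A_3 = (-40, 0, -16).
Using C_1: P_1 has equation -40x - 16z = 8.
Foot = S − λn with λ = (n·S − d)/|n|² = (704 − 8)/1856 = 3/8.
Foot = (-16, 7, -4) − (3/8)·(-40, 0, -16) = (-1, 7, 2).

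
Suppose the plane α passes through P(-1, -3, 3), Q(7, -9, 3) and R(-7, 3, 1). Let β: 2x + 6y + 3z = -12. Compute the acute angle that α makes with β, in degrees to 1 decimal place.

PQ = (8, -6, 0), PR = (-6, 6, -2); a normal to α is PQ × PR = (12, 16, 12).
Using P: α has equation 12x + 16y + 12z = -24.
cos θ = |n₁·n₂| / (|n₁||n₂|) = |156| / (√544 · √49).
θ = arccos(0.95549) ≈ 17.2°.

17.2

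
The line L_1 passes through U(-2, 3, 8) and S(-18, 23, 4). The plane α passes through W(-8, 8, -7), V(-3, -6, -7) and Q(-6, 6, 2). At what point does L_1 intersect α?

(-6, 8, 7)

A direction vector for L_1 is S − U = (-16, 20, -4).
WV = (5, -14, 0), WQ = (2, -2, 9); a normal to α is WV × WQ = (-126, -45, 18).
Using W: α has equation -126x - 45y + 18z = 522.
Substitute r = (-2, 3, 8) + t(-16, 20, -4) into the plane: 261 + 1044t = 522, so t = 1/4.
Intersection: (-2, 3, 8) + (1/4)·(-16, 20, -4) = (-6, 8, 7).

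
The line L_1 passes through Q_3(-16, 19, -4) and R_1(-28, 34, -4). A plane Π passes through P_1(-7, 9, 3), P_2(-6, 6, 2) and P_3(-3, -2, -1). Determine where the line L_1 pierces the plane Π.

A direction vector for L_1 is R_1 − Q_3 = (-12, 15, 0).
P_1P_2 = (1, -3, -1), P_1P_3 = (4, -11, -4); a normal to Π is P_1P_2 × P_1P_3 = (1, 0, 1).
Using P_1: Π has equation x + z = -4.
Substitute r = (-16, 19, -4) + t(-12, 15, 0) into the plane: -20 + (-12)t = -4, so t = -4/3.
Intersection: (-16, 19, -4) + (-4/3)·(-12, 15, 0) = (0, -1, -4).

(0, -1, -4)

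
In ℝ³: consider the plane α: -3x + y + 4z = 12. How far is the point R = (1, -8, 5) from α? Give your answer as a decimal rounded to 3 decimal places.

0.588

n·R − d = (-3)·(1) + (1)·(-8) + (4)·(5) − 12 = -3; |n| = √26.
Distance = |-3| / √26 = 3/√26 ≈ 0.588.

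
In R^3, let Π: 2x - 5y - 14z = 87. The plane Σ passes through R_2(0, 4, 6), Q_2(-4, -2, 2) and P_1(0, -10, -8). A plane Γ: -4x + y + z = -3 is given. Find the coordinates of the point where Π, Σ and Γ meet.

(-2, -7, -4)

R_2Q_2 = (-4, -6, -4), R_2P_1 = (0, -14, -14); a normal to Σ is R_2Q_2 × R_2P_1 = (28, -56, 56).
Using R_2: Σ has equation 28x - 56y + 56z = 112.
Solving the 3×3 linear system 2x - 5y - 14z = 87, 28x - 56y + 56z = 112, -4x + y + z = -3 (e.g. by elimination or Cramer's rule, determinant = 3780) gives (-2, -7, -4).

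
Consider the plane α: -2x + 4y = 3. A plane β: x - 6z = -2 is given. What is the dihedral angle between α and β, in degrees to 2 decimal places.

85.78

cos θ = |n₁·n₂| / (|n₁||n₂|) = |-2| / (√20 · √37).
θ = arccos(0.07352) ≈ 85.78°.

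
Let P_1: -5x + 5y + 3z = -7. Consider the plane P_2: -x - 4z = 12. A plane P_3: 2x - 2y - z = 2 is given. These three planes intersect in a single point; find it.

(4, 5, -4)

Solving the 3×3 linear system -5x + 5y + 3z = -7, -x - 4z = 12, 2x - 2y - z = 2 (e.g. by elimination or Cramer's rule, determinant = 1) gives (4, 5, -4).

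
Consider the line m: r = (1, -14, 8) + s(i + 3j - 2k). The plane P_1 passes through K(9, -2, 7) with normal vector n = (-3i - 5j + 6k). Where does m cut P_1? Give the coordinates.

P_1: n·r = n·K gives -3x - 5y + 6z = 25.
Substitute r = (1, -14, 8) + t(1, 3, -2) into the plane: 115 + (-30)t = 25, so t = 3.
Intersection: (1, -14, 8) + 3·(1, 3, -2) = (4, -5, 2).

(4, -5, 2)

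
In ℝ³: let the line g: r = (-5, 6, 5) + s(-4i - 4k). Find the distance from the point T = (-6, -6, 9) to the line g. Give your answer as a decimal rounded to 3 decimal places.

12.510

Taking (-5, 6, 5) on g with direction v = (-4, 0, -4): w = T − (-5, 6, 5) = (-1, -12, 4), and w × v = (48, -20, -48).
Distance = |w × v| / |v| = √5008 / √32 ≈ 12.510.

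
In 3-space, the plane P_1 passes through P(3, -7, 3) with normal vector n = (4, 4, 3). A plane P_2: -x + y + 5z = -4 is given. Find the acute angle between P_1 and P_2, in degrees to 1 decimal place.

P_1: n·r = n·P gives 4x + 4y + 3z = -7.
cos θ = |n₁·n₂| / (|n₁||n₂|) = |15| / (√41 · √27).
θ = arccos(0.45083) ≈ 63.2°.

63.2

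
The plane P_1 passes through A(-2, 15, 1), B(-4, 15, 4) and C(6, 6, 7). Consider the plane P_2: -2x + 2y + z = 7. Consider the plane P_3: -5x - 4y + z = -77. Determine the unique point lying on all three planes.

AB = (-2, 0, 3), AC = (8, -9, 6); a normal to P_1 is AB × AC = (27, 36, 18).
Using A: P_1 has equation 27x + 36y + 18z = 504.
Solving the 3×3 linear system 27x + 36y + 18z = 504, -2x + 2y + z = 7, -5x - 4y + z = -77 (e.g. by elimination or Cramer's rule, determinant = 378) gives (6, 11, -3).

(6, 11, -3)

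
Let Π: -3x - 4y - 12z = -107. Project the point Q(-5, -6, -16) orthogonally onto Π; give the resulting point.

Foot = Q − λn with λ = (n·Q − d)/|n|² = (231 − (-107))/169 = 2.
Foot = (-5, -6, -16) − 2·(-3, -4, -12) = (1, 2, 8).

(1, 2, 8)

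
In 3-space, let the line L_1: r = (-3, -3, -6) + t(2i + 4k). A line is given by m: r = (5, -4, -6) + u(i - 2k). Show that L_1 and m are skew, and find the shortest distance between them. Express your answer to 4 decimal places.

1.0000

Common perpendicular direction n = (2, 0, 4) × (1, 0, -2) = (0, 8, 0).
With w = (5, -4, -6) − (-3, -3, -6) = (8, -1, 0), w · n = -8.
Since n ≠ 0 the lines are not parallel, and w · n = -8 ≠ 0 so they do not intersect; hence they are skew.
Distance = |w · n| / |n| = |-8| / √64 ≈ 1.0000.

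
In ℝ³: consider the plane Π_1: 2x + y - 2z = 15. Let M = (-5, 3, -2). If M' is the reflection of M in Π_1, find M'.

(3, 7, -10)

λ = (n·M − d)/|n|² = (-3 − 15)/9 = -2.
Reflection = M − 2λn = (-5, 3, -2) − (-4)·(2, 1, -2) = (3, 7, -10).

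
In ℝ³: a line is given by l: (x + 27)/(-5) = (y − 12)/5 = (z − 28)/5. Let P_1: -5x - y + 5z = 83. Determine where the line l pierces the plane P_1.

l has direction (-5, 5, 5) through (-27, 12, 28).
Substitute r = (-27, 12, 28) + t(-5, 5, 5) into the plane: 263 + 45t = 83, so t = -4.
Intersection: (-27, 12, 28) + (-4)·(-5, 5, 5) = (-7, -8, 8).

(-7, -8, 8)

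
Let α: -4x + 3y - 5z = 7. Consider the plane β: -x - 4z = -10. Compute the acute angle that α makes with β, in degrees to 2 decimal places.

34.59

cos θ = |n₁·n₂| / (|n₁||n₂|) = |24| / (√50 · √17).
θ = arccos(0.82319) ≈ 34.59°.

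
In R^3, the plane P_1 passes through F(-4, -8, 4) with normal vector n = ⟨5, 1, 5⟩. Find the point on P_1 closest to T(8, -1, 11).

P_1: n·r = n·F gives 5x + y + 5z = -8.
Foot = T − λn with λ = (n·T − d)/|n|² = (94 − (-8))/51 = 2.
Foot = (8, -1, 11) − 2·(5, 1, 5) = (-2, -3, 1).

(-2, -3, 1)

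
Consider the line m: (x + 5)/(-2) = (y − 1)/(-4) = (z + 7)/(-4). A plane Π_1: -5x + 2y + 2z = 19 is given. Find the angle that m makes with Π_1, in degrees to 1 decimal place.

10.0

m has direction (-2, -4, -4) through (-5, 1, -7).
sin θ = |n·v| / (|n||v|) = |-6| / (√33 · √36) = 0.17408.
θ ≈ 10.0°.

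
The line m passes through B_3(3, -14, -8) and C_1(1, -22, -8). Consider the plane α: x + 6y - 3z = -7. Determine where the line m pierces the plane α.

(5, -6, -8)

A direction vector for m is C_1 − B_3 = (-2, -8, 0).
Substitute r = (3, -14, -8) + t(-2, -8, 0) into the plane: -57 + (-50)t = -7, so t = -1.
Intersection: (3, -14, -8) + (-1)·(-2, -8, 0) = (5, -6, -8).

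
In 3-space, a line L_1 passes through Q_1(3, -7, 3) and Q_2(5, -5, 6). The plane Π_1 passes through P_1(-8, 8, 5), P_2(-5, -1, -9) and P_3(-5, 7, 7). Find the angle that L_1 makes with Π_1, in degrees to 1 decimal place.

20.0

A direction vector for L_1 is Q_2 − Q_1 = (2, 2, 3).
P_1P_2 = (3, -9, -14), P_1P_3 = (3, -1, 2); a normal to Π_1 is P_1P_2 × P_1P_3 = (-32, -48, 24).
Using P_1: Π_1 has equation -32x - 48y + 24z = -8.
sin θ = |n·v| / (|n||v|) = |-88| / (√3904 · √17) = 0.34159.
θ ≈ 20.0°.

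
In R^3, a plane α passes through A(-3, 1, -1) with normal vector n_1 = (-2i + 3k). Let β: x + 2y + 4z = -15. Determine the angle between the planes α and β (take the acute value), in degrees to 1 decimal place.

52.8

α: n_1·r = n_1·A gives -2x + 3z = 3.
cos θ = |n₁·n₂| / (|n₁||n₂|) = |10| / (√13 · √21).
θ = arccos(0.60523) ≈ 52.8°.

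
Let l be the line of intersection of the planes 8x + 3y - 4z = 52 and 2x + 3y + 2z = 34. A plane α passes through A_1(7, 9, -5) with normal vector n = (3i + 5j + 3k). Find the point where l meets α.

Direction of l: (8, 3, -4) × (2, 3, 2) = (18, -24, 18).
A point on l: solving the two plane equations with x = 4 gives (4, 8, 1).
α: n·r = n·A_1 gives 3x + 5y + 3z = 51.
Substitute r = (4, 8, 1) + t(18, -24, 18) into the plane: 55 + (-12)t = 51, so t = 1/3.
Intersection: (4, 8, 1) + (1/3)·(18, -24, 18) = (10, 0, 7).

(10, 0, 7)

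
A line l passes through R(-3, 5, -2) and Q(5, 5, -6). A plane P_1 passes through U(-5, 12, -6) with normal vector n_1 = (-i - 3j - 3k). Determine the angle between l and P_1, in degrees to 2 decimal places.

A direction vector for l is Q − R = (8, 0, -4).
P_1: n_1·r = n_1·U gives -x - 3y - 3z = -13.
sin θ = |n·v| / (|n||v|) = |4| / (√19 · √80) = 0.10260.
θ ≈ 5.89°.

5.89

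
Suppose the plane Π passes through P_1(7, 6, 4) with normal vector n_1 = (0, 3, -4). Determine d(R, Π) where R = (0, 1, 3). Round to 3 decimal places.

2.200

Π: n_1·r = n_1·P_1 gives 3y - 4z = 2.
n·R − d = (0)·(0) + (3)·(1) + (-4)·(3) − 2 = -11; |n| = √25.
Distance = |-11| / √25 = 11/√25 ≈ 2.200.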